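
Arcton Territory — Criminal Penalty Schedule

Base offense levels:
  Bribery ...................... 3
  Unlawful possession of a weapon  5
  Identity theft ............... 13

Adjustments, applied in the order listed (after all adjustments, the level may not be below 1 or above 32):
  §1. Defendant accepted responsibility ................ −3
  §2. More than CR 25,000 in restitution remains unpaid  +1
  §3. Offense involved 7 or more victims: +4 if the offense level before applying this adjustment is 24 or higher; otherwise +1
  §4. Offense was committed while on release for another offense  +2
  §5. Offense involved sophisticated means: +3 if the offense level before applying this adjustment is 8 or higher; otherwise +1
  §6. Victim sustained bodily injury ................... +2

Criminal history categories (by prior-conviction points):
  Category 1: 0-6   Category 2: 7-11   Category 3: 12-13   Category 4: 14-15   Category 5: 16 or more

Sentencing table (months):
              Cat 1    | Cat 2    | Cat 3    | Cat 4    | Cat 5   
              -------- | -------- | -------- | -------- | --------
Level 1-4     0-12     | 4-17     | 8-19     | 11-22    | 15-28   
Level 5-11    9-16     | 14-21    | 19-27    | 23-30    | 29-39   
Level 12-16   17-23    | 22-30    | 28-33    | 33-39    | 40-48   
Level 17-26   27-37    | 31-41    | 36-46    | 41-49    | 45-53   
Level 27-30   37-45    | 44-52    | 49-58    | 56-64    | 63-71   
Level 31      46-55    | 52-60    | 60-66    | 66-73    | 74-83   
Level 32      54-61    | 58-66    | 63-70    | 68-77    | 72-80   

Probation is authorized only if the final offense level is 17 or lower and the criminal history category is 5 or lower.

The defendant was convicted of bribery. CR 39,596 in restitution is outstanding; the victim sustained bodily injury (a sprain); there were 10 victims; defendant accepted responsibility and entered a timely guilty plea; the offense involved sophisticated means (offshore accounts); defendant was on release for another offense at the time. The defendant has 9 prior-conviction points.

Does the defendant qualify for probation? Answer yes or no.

Base offense level for bribery: 3.
§1 applies: 3 − 3 = 0.
§2 applies: 0 + 1 = 1.
§3 applies (level before this adjustment is 1 < 24, so +1): 1 + 1 = 2.
§4 applies: 2 + 2 = 4.
§5 applies (level before this adjustment is 4 < 8, so +1): 4 + 1 = 5.
§6 applies: 5 + 2 = 7.
Final offense level: 7.
Criminal history: 9 prior points → Category 2 (7-11).
Level 7 falls in the 5-11 band.
Grid: Level 5-11 × Category 2 = 14-21 months.
Probation check: level 7 ≤ 17 and category 2 ≤ 5 → eligible.

Yes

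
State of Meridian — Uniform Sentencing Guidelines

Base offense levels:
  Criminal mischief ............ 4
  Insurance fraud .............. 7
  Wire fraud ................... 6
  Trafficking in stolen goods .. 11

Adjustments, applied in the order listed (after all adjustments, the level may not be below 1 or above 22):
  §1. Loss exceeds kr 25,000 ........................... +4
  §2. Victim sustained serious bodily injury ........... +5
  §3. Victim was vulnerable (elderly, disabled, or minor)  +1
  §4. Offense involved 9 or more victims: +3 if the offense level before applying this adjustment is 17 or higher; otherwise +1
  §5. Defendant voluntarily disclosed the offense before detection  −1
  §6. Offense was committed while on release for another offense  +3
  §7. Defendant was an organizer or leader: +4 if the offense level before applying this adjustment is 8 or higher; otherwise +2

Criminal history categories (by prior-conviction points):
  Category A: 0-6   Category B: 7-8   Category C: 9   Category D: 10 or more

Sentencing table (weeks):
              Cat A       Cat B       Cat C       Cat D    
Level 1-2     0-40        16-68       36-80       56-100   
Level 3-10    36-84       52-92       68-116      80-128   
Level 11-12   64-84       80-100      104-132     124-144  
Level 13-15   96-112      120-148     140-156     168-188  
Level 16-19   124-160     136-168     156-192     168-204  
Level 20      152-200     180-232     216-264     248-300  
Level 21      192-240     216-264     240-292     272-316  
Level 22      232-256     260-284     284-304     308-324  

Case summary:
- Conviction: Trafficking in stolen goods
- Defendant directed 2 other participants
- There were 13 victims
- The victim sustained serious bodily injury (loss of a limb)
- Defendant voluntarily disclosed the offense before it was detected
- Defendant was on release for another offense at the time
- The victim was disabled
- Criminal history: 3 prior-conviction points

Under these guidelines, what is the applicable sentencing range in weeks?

Base offense level for trafficking in stolen goods: 11.
§1 does not apply.
§2 applies: 11 + 5 = 16.
§3 applies: 16 + 1 = 17.
§4 applies (level before this adjustment is 17 ≥ 17, so +3): 17 + 3 = 20.
§5 applies: 20 − 1 = 19.
§6 applies: 19 + 3 = 22.
§7 applies (level before this adjustment is 22 ≥ 8, so +4): 22 + 4 = 26.
Level 26 exceeds the maximum of 22; capped at 22.
Final offense level: 22.
Criminal history: 3 prior points → Category A (0-6).
Level 22 falls in the 22 band.
Grid: Level 22 × Category A = 232-256 weeks.

232-256 weeks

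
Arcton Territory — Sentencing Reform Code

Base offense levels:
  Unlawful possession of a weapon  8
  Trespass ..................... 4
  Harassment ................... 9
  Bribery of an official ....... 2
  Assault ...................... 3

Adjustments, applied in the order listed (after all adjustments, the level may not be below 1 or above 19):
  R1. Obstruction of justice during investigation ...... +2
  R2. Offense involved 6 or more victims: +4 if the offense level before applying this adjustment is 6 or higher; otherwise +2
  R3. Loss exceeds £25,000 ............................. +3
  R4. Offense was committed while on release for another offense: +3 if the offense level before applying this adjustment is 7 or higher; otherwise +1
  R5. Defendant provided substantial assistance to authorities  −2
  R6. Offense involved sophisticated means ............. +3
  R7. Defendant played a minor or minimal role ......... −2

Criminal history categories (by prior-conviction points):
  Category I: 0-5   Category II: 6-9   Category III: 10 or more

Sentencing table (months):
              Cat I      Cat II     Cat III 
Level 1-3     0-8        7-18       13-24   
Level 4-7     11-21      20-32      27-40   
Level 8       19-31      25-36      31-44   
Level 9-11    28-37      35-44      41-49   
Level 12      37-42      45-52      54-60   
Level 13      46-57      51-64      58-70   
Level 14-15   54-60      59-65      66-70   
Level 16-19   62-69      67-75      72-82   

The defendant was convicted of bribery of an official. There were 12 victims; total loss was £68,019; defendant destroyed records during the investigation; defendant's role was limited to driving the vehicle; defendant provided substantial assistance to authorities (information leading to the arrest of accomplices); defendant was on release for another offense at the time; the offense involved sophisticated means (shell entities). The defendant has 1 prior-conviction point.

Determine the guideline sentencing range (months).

28-37 months

Base offense level for bribery of an official: 2.
R1 applies: 2 + 2 = 4.
R2 applies (level before this adjustment is 4 < 6, so +2): 4 + 2 = 6.
R3 applies: 6 + 3 = 9.
R4 applies (level before this adjustment is 9 ≥ 7, so +3): 9 + 3 = 12.
R5 applies: 12 − 2 = 10.
R6 applies: 10 + 3 = 13.
R7 applies: 13 − 2 = 11.
Final offense level: 11.
Criminal history: 1 prior point → Category I (0-5).
Level 11 falls in the 9-11 band.
Grid: Level 9-11 × Category I = 28-37 months.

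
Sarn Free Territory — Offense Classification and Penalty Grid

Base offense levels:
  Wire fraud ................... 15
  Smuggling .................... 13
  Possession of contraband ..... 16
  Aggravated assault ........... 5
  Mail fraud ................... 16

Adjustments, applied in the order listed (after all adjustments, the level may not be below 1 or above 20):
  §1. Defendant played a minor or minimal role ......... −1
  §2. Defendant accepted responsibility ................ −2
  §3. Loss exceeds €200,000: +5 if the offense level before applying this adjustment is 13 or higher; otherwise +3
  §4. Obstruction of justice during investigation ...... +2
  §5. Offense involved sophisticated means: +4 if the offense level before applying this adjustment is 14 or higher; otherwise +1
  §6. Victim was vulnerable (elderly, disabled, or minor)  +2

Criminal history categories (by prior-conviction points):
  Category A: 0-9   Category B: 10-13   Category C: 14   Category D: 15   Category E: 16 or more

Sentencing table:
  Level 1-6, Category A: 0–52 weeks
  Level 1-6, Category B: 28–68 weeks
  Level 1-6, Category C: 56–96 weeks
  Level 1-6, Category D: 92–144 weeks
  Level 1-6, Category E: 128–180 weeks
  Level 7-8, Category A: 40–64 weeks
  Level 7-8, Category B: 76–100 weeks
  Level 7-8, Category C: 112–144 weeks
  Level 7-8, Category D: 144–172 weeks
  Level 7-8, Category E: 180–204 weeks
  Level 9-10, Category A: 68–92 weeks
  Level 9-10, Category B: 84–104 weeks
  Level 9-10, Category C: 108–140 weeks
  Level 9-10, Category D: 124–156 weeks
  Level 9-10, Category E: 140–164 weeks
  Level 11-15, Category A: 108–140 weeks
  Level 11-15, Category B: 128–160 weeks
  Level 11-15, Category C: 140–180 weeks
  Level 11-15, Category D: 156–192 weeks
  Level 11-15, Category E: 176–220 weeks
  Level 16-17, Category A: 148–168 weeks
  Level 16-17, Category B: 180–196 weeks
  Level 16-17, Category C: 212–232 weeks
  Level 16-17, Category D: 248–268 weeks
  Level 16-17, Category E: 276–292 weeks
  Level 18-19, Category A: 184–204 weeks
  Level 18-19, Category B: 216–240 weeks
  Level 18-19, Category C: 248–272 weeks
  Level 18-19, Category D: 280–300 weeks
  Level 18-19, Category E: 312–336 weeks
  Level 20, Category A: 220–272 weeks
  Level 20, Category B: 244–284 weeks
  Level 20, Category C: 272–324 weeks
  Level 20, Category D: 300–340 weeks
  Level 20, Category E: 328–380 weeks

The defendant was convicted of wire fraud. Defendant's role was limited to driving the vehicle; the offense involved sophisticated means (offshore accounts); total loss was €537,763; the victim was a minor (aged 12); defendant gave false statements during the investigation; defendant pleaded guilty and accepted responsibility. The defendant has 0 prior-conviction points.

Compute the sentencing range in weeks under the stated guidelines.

220-272 weeks

Base offense level for wire fraud: 15.
§1 applies: 15 − 1 = 14.
§2 applies: 14 − 2 = 12.
§3 applies (level before this adjustment is 12 < 13, so +3): 12 + 3 = 15.
§4 applies: 15 + 2 = 17.
§5 applies (level before this adjustment is 17 ≥ 14, so +4): 17 + 4 = 21.
§6 applies: 21 + 2 = 23.
Level 23 exceeds the maximum of 20; capped at 20.
Final offense level: 20.
Criminal history: 0 prior points → Category A (0-9).
Level 20 falls in the 20 band.
Grid: Level 20 × Category A = 220-272 weeks.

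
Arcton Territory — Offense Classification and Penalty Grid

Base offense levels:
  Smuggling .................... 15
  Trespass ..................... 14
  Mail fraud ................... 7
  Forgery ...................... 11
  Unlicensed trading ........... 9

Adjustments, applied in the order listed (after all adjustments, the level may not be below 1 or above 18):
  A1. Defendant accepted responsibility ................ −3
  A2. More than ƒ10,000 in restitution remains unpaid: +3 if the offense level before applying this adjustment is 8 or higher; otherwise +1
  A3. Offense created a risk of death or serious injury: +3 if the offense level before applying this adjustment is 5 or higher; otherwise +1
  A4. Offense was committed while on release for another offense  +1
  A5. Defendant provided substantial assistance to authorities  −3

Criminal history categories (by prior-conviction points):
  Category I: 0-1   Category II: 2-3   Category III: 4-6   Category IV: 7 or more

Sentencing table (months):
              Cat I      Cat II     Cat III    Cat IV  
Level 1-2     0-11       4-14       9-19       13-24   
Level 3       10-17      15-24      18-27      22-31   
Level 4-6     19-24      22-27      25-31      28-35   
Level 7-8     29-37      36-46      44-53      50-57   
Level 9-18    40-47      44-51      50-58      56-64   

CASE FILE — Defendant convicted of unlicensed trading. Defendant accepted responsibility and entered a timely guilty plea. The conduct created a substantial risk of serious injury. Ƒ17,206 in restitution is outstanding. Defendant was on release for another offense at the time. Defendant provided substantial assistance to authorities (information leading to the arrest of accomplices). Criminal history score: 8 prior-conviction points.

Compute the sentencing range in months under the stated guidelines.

Base offense level for unlicensed trading: 9.
A1 applies: 9 − 3 = 6.
A2 applies (level before this adjustment is 6 < 8, so +1): 6 + 1 = 7.
A3 applies (level before this adjustment is 7 ≥ 5, so +3): 7 + 3 = 10.
A4 applies: 10 + 1 = 11.
A5 applies: 11 − 3 = 8.
Final offense level: 8.
Criminal history: 8 prior points → Category IV (7+).
Level 8 falls in the 7-8 band.
Grid: Level 7-8 × Category IV = 50-57 months.

50-57 months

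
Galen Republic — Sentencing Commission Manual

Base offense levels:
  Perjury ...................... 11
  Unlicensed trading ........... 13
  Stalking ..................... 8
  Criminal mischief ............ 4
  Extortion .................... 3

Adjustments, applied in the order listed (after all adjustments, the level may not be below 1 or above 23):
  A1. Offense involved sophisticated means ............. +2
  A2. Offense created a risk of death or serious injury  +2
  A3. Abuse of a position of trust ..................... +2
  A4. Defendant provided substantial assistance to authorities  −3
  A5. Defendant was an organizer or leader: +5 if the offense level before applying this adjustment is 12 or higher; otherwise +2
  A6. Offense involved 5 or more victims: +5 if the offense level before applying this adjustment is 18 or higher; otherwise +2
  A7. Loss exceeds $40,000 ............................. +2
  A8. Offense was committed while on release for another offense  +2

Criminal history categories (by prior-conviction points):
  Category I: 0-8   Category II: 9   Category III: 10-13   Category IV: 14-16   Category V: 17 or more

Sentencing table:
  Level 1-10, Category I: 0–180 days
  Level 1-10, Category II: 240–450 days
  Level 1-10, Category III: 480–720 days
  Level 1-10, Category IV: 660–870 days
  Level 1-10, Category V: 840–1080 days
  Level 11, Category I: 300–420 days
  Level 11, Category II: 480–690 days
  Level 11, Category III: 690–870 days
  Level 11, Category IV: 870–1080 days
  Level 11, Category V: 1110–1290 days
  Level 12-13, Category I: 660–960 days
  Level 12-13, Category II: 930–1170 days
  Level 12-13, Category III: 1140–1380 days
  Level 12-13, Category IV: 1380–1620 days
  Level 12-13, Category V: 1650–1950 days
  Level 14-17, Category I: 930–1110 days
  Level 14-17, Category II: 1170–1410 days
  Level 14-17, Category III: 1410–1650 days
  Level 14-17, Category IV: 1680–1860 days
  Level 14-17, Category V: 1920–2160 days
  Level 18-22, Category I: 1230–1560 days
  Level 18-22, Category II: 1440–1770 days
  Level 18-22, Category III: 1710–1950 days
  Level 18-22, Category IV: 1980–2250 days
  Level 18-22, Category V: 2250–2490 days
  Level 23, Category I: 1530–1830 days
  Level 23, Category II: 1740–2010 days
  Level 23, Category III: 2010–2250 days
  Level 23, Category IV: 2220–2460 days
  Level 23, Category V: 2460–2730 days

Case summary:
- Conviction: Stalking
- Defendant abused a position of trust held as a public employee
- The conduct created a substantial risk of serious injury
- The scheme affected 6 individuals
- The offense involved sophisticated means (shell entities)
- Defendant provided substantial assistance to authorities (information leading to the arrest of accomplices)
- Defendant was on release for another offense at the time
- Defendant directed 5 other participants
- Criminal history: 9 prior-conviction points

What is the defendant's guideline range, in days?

1170-1410 days

Base offense level for stalking: 8.
A1 applies: 8 + 2 = 10.
A2 applies: 10 + 2 = 12.
A3 applies: 12 + 2 = 14.
A4 applies: 14 − 3 = 11.
A5 applies (level before this adjustment is 11 < 12, so +2): 11 + 2 = 13.
A6 applies (level before this adjustment is 13 < 18, so +2): 13 + 2 = 15.
A8 applies: 15 + 2 = 17.
Final offense level: 17.
Criminal history: 9 prior points → Category II (9).
Level 17 falls in the 14-17 band.
Grid: Level 14-17 × Category II = 1170-1410 days.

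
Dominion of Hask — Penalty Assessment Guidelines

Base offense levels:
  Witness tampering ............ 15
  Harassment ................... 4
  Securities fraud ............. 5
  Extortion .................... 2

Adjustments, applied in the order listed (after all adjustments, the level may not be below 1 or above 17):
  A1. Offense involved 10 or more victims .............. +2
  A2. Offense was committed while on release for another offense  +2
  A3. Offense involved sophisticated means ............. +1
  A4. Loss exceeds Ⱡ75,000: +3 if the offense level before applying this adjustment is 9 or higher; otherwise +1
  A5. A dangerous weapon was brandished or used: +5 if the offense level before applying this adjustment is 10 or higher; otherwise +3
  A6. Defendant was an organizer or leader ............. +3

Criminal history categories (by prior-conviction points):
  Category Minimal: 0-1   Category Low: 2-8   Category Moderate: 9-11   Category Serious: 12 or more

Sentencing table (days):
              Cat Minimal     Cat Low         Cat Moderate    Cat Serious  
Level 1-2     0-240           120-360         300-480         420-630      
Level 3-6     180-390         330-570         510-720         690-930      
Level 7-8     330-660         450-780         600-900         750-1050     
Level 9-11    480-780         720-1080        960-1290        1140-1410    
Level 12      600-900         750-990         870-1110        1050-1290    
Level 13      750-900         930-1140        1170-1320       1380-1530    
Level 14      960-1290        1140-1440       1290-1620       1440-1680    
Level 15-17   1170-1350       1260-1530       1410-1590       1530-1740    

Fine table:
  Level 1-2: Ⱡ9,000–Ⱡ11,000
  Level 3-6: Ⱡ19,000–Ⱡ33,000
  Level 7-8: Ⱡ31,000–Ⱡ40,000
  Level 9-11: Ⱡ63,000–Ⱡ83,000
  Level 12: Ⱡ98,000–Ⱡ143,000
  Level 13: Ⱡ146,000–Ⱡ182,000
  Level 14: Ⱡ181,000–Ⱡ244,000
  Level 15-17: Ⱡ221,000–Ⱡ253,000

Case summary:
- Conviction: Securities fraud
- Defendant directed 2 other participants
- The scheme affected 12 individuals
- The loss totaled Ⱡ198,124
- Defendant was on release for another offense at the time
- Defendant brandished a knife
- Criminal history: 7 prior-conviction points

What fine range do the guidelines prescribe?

Ⱡ221,000–Ⱡ253,000

Base offense level for securities fraud: 5.
A1 applies: 5 + 2 = 7.
A2 applies: 7 + 2 = 9.
A4 applies (level before this adjustment is 9 ≥ 9, so +3): 9 + 3 = 12.
A5 applies (level before this adjustment is 12 ≥ 10, so +5): 12 + 5 = 17.
A6 applies: 17 + 3 = 20.
Level 20 exceeds the maximum of 17; capped at 17.
Final offense level: 17.
Level 17 falls in the 15-17 band.
Fine table: Level 15-17 → Ⱡ221,000–Ⱡ253,000.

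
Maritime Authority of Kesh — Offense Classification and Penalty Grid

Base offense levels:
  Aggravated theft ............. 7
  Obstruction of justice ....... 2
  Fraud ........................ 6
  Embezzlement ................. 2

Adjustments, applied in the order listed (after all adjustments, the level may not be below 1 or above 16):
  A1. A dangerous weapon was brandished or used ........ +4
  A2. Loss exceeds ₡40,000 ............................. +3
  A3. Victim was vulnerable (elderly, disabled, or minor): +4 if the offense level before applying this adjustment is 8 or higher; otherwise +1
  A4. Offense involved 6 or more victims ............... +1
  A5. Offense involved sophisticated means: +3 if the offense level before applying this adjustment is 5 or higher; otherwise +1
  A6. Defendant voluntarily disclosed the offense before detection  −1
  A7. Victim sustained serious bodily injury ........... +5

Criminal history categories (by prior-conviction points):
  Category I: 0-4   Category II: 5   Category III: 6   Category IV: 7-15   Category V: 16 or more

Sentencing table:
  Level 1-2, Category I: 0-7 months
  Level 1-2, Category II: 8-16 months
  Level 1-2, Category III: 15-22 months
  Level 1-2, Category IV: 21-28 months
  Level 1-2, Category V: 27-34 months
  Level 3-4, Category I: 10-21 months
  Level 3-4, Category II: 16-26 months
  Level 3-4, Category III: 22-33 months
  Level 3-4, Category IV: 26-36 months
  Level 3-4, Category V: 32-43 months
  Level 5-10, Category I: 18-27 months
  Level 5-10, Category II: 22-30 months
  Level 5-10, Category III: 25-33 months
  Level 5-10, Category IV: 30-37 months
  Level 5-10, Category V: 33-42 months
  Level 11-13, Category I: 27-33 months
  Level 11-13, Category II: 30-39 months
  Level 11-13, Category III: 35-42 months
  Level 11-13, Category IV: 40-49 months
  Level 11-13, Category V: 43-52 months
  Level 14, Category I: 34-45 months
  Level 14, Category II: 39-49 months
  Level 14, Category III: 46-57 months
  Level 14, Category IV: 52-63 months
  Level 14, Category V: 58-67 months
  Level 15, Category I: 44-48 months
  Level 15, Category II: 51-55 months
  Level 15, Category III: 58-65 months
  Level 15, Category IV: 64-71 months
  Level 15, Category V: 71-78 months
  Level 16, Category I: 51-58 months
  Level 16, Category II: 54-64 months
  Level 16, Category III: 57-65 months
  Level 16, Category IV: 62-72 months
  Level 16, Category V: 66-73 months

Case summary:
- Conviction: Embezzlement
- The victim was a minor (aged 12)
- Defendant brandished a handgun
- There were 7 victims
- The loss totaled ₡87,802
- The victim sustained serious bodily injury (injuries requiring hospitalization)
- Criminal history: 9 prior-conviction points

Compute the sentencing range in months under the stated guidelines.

Base offense level for embezzlement: 2.
A1 applies: 2 + 4 = 6.
A2 applies: 6 + 3 = 9.
A3 applies (level before this adjustment is 9 ≥ 8, so +4): 9 + 4 = 13.
A4 applies: 13 + 1 = 14.
A5 does not apply.
A6 does not apply.
A7 applies: 14 + 5 = 19.
Level 19 exceeds the maximum of 16; capped at 16.
Final offense level: 16.
Criminal history: 9 prior points → Category IV (7-15).
Level 16 falls in the 16 band.
Grid: Level 16 × Category IV = 62-72 months.

62-72 months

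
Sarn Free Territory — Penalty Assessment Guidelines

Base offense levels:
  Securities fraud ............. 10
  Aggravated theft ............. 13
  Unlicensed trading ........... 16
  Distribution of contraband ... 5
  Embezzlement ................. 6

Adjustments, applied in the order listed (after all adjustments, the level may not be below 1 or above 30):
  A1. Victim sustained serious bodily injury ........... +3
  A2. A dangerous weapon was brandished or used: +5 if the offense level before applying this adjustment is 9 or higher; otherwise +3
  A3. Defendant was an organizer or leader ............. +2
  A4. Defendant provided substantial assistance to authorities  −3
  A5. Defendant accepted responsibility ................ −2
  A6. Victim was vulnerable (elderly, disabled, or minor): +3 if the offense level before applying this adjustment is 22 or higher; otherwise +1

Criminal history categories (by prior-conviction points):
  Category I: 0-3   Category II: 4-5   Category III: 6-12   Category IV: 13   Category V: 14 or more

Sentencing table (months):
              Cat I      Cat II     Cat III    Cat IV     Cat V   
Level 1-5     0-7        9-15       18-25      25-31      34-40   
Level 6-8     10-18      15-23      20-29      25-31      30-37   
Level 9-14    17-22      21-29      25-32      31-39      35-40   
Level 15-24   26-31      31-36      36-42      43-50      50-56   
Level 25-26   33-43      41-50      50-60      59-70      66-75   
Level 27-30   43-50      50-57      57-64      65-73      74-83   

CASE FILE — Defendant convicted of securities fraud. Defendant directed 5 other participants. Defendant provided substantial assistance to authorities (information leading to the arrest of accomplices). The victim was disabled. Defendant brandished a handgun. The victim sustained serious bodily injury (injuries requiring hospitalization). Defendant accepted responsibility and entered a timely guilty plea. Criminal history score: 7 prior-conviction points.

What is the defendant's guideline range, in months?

36-42 months

Base offense level for securities fraud: 10.
A1 applies: 10 + 3 = 13.
A2 applies (level before this adjustment is 13 ≥ 9, so +5): 13 + 5 = 18.
A3 applies: 18 + 2 = 20.
A4 applies: 20 − 3 = 17.
A5 applies: 17 − 2 = 15.
A6 applies (level before this adjustment is 15 < 22, so +1): 15 + 1 = 16.
Final offense level: 16.
Criminal history: 7 prior points → Category III (6-12).
Level 16 falls in the 15-24 band.
Grid: Level 15-24 × Category III = 36-42 months.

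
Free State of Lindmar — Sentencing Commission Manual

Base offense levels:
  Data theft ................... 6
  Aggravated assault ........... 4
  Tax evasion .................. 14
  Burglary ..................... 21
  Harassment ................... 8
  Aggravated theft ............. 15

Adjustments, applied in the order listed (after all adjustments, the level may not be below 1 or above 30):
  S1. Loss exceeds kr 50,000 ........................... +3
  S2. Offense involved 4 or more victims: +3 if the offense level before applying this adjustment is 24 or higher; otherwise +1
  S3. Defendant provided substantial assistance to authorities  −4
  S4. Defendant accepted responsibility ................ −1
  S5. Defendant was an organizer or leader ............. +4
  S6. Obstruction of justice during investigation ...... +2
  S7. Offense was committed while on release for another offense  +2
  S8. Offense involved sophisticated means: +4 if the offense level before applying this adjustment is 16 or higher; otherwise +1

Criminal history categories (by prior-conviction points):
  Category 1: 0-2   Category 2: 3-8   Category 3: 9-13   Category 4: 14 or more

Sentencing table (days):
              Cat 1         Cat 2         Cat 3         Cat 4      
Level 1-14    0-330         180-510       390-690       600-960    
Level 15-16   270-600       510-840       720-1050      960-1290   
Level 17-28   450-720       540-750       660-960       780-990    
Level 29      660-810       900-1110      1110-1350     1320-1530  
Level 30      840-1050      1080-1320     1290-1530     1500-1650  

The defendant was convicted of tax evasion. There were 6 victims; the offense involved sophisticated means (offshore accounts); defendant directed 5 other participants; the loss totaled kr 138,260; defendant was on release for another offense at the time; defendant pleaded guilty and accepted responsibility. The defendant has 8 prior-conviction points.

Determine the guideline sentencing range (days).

Base offense level for tax evasion: 14.
S1 applies: 14 + 3 = 17.
S2 applies (level before this adjustment is 17 < 24, so +1): 17 + 1 = 18.
S4 applies: 18 − 1 = 17.
S5 applies: 17 + 4 = 21.
S7 applies: 21 + 2 = 23.
S8 applies (level before this adjustment is 23 ≥ 16, so +4): 23 + 4 = 27.
Final offense level: 27.
Criminal history: 8 prior points → Category 2 (3-8).
Level 27 falls in the 17-28 band.
Grid: Level 17-28 × Category 2 = 540-750 days.

540-750 days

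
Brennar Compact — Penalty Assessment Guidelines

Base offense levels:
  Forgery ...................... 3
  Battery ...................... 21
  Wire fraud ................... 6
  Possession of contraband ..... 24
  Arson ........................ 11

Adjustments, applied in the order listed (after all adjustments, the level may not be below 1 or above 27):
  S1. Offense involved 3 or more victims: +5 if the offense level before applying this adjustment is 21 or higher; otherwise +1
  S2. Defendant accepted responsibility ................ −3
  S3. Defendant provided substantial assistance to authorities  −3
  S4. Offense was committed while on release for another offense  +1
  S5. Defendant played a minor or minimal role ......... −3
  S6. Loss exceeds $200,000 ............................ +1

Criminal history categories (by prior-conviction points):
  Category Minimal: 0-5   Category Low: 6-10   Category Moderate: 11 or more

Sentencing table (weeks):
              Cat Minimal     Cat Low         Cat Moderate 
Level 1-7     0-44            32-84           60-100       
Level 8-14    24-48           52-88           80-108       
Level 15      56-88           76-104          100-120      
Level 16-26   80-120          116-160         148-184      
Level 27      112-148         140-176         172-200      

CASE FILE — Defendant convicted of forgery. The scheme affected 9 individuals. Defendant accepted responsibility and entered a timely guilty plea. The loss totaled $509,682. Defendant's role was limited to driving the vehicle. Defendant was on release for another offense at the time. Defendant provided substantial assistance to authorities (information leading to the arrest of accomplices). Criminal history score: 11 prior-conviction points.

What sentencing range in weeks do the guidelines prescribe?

Base offense level for forgery: 3.
S1 applies (level before this adjustment is 3 < 21, so +1): 3 + 1 = 4.
S2 applies: 4 − 3 = 1.
S3 applies: 1 − 3 = -2.
S4 applies: -2 + 1 = -1.
S5 applies: -1 − 3 = -4.
S6 applies: -4 + 1 = -3.
Level -3 is below the minimum of 1; floored at 1.
Final offense level: 1.
Criminal history: 11 prior points → Category Moderate (11+).
Level 1 falls in the 1-7 band.
Grid: Level 1-7 × Category Moderate = 60-100 weeks.

60-100 weeks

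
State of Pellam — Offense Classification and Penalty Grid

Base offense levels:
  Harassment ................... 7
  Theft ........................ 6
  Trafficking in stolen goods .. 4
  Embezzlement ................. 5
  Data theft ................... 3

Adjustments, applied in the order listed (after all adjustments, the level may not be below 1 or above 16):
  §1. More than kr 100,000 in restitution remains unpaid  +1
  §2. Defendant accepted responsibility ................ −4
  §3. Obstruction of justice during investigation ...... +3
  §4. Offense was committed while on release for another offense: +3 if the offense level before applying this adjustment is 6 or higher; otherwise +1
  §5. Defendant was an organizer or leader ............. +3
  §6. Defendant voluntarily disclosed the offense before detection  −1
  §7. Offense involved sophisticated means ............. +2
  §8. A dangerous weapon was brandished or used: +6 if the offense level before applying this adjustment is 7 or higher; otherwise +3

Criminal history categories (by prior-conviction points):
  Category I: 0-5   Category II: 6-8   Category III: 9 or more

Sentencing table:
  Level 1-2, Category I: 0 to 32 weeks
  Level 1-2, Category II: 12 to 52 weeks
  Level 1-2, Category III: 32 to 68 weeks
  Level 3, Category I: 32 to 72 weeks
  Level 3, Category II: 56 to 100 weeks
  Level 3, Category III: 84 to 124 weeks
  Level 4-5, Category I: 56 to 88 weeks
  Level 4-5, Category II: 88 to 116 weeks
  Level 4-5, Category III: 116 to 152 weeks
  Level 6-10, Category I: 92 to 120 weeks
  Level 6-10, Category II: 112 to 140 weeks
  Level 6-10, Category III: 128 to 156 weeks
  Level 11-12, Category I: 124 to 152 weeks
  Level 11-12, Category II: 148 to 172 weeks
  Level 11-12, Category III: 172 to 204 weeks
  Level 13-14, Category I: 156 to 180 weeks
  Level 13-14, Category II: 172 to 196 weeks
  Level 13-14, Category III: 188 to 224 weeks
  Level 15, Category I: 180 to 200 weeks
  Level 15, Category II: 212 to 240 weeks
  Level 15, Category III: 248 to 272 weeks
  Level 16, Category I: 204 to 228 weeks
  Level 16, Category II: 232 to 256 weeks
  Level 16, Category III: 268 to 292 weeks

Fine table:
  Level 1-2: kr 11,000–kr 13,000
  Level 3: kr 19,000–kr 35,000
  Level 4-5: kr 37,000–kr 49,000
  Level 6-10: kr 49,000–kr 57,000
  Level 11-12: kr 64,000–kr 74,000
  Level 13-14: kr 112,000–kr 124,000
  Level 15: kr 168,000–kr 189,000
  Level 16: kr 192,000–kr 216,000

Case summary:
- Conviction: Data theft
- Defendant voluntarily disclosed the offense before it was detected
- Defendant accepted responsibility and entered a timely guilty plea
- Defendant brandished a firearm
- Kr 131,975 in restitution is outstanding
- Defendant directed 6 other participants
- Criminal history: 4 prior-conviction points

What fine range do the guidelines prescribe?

Base offense level for data theft: 3.
§1 applies: 3 + 1 = 4.
§2 applies: 4 − 4 = 0.
§3 does not apply.
§4 does not apply.
§5 applies: 0 + 3 = 3.
§6 applies: 3 − 1 = 2.
§7 does not apply.
§8 applies (level before this adjustment is 2 < 7, so +3): 2 + 3 = 5.
Final offense level: 5.
Level 5 falls in the 4-5 band.
Fine table: Level 4-5 → kr 37,000–kr 49,000.

kr 37,000–kr 49,000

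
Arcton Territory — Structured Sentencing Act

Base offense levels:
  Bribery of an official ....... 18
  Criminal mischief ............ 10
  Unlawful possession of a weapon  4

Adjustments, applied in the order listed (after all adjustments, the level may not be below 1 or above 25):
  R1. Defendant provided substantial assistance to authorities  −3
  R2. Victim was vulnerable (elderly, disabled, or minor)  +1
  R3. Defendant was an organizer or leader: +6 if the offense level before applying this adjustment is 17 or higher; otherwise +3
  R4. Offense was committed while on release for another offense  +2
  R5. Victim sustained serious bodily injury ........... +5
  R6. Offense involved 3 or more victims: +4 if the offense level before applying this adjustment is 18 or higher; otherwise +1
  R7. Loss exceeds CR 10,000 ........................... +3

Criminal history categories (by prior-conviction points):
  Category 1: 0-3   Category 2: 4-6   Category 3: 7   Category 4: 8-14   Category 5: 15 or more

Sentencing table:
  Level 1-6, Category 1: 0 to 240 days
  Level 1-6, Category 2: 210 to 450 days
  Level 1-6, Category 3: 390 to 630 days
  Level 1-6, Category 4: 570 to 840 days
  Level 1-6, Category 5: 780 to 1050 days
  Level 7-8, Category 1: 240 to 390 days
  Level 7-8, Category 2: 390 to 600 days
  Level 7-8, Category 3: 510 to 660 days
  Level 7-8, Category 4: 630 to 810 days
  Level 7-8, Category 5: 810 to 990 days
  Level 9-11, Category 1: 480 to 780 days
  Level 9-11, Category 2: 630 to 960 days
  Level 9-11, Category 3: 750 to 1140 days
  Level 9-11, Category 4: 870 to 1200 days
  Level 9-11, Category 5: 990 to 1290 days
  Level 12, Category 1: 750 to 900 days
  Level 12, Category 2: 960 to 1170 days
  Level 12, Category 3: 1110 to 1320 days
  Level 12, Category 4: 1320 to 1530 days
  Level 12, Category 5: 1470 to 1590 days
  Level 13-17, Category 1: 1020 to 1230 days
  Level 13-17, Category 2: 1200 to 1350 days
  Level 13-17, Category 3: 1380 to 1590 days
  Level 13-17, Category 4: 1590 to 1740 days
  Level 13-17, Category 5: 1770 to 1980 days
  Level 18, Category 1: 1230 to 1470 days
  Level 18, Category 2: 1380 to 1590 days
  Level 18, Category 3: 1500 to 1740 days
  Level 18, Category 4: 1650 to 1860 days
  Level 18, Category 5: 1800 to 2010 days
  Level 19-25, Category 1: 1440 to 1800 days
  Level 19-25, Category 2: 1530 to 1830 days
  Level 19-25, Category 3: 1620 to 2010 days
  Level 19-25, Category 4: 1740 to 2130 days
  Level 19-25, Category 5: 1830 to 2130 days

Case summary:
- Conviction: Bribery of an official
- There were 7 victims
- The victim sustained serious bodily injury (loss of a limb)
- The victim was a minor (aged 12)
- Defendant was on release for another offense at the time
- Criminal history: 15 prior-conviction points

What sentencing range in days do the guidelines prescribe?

1830-2130 days

Base offense level for bribery of an official: 18.
R2 applies: 18 + 1 = 19.
R4 applies: 19 + 2 = 21.
R5 applies: 21 + 5 = 26.
R6 applies (level before this adjustment is 26 ≥ 18, so +4): 26 + 4 = 30.
R7 does not apply.
Level 30 exceeds the maximum of 25; capped at 25.
Final offense level: 25.
Criminal history: 15 prior points → Category 5 (15+).
Level 25 falls in the 19-25 band.
Grid: Level 19-25 × Category 5 = 1830-2130 days.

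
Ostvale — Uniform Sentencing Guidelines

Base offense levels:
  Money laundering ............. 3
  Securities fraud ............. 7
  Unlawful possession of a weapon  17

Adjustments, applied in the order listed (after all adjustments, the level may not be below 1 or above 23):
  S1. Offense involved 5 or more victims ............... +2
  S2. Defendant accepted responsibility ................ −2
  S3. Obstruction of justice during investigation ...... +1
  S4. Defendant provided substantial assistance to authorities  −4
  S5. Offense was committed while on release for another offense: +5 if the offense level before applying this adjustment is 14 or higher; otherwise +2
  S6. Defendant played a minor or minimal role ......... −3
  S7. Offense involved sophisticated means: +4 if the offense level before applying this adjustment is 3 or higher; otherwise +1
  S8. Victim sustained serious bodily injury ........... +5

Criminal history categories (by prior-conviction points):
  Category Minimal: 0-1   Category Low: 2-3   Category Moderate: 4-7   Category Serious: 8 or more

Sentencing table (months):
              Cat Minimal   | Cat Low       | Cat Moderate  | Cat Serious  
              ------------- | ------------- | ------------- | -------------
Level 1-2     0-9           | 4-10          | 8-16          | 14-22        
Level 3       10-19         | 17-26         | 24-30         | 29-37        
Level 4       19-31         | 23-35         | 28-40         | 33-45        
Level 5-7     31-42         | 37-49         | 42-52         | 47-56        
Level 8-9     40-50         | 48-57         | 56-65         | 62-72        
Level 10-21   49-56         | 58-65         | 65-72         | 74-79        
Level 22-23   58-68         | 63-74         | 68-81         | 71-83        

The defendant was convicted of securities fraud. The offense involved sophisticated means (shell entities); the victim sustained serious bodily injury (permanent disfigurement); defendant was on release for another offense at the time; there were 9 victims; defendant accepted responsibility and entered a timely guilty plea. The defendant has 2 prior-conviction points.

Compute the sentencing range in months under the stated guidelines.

Base offense level for securities fraud: 7.
S1 applies: 7 + 2 = 9.
S2 applies: 9 − 2 = 7.
S5 applies (level before this adjustment is 7 < 14, so +2): 7 + 2 = 9.
S6 does not apply.
S7 applies (level before this adjustment is 9 ≥ 3, so +4): 9 + 4 = 13.
S8 applies: 13 + 5 = 18.
Final offense level: 18.
Criminal history: 2 prior points → Category Low (2-3).
Level 18 falls in the 10-21 band.
Grid: Level 10-21 × Category Low = 58-65 months.

58-65 months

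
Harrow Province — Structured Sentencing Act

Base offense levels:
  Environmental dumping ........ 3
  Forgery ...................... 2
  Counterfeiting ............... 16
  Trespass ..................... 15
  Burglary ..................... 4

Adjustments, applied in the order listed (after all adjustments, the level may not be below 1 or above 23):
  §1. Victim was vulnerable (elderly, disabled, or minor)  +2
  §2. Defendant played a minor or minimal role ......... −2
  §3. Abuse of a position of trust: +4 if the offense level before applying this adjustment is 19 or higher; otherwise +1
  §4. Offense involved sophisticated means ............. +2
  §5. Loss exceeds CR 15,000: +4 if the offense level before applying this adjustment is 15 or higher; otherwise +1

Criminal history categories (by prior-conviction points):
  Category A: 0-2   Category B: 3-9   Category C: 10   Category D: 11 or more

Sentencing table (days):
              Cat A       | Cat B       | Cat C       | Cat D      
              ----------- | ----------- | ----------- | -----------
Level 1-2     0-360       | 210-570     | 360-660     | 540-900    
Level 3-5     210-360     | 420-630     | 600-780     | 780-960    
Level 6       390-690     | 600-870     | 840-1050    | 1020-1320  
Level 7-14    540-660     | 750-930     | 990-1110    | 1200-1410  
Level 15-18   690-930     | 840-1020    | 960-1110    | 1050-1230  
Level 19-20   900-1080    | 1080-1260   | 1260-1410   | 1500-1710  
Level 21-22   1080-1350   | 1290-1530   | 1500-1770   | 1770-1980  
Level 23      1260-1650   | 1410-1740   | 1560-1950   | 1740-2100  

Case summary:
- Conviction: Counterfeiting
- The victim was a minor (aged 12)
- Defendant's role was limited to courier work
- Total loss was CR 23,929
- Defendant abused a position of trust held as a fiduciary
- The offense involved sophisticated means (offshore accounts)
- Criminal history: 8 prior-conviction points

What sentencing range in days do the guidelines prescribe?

1410-1740 days

Base offense level for counterfeiting: 16.
§1 applies: 16 + 2 = 18.
§2 applies: 18 − 2 = 16.
§3 applies (level before this adjustment is 16 < 19, so +1): 16 + 1 = 17.
§4 applies: 17 + 2 = 19.
§5 applies (level before this adjustment is 19 ≥ 15, so +4): 19 + 4 = 23.
Final offense level: 23.
Criminal history: 8 prior points → Category B (3-9).
Level 23 falls in the 23 band.
Grid: Level 23 × Category B = 1410-1740 days.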